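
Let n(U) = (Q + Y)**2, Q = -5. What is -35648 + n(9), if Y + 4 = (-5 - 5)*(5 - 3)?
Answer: -34807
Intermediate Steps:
Y = -24 (Y = -4 + (-5 - 5)*(5 - 3) = -4 - 10*2 = -4 - 20 = -24)
n(U) = 841 (n(U) = (-5 - 24)**2 = (-29)**2 = 841)
-35648 + n(9) = -35648 + 841 = -34807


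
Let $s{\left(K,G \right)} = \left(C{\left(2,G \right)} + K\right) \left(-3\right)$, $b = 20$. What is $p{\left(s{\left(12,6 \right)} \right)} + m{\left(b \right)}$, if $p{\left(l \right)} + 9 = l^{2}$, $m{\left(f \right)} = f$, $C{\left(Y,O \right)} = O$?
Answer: $2927$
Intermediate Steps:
$s{\left(K,G \right)} = - 3 G - 3 K$ ($s{\left(K,G \right)} = \left(G + K\right) \left(-3\right) = - 3 G - 3 K$)
$p{\left(l \right)} = -9 + l^{2}$
$p{\left(s{\left(12,6 \right)} \right)} + m{\left(b \right)} = \left(-9 + \left(\left(-3\right) 6 - 36\right)^{2}\right) + 20 = \left(-9 + \left(-18 - 36\right)^{2}\right) + 20 = \left(-9 + \left(-54\right)^{2}\right) + 20 = \left(-9 + 2916\right) + 20 = 2907 + 20 = 2927$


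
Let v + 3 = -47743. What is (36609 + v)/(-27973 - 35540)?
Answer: 11137/63513 ≈ 0.17535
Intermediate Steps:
v = -47746 (v = -3 - 47743 = -47746)
(36609 + v)/(-27973 - 35540) = (36609 - 47746)/(-27973 - 35540) = -11137/(-63513) = -11137*(-1/63513) = 11137/63513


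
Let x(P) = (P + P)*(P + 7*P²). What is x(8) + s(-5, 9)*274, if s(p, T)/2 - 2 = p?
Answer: 5652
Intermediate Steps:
s(p, T) = 4 + 2*p
x(P) = 2*P*(P + 7*P²) (x(P) = (2*P)*(P + 7*P²) = 2*P*(P + 7*P²))
x(8) + s(-5, 9)*274 = 8²*(2 + 14*8) + (4 + 2*(-5))*274 = 64*(2 + 112) + (4 - 10)*274 = 64*114 - 6*274 = 7296 - 1644 = 5652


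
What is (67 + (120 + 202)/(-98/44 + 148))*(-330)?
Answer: -24414830/1069 ≈ -22839.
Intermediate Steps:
(67 + (120 + 202)/(-98/44 + 148))*(-330) = (67 + 322/(-98*1/44 + 148))*(-330) = (67 + 322/(-49/22 + 148))*(-330) = (67 + 322/(3207/22))*(-330) = (67 + 322*(22/3207))*(-330) = (67 + 7084/3207)*(-330) = (221953/3207)*(-330) = -24414830/1069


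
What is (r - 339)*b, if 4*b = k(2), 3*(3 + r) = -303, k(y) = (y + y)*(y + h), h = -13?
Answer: 4873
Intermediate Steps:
k(y) = 2*y*(-13 + y) (k(y) = (y + y)*(y - 13) = (2*y)*(-13 + y) = 2*y*(-13 + y))
r = -104 (r = -3 + (1/3)*(-303) = -3 - 101 = -104)
b = -11 (b = (2*2*(-13 + 2))/4 = (2*2*(-11))/4 = (1/4)*(-44) = -11)
(r - 339)*b = (-104 - 339)*(-11) = -443*(-11) = 4873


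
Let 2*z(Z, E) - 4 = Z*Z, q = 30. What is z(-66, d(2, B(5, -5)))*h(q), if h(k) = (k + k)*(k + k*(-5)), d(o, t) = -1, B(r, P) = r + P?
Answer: -15696000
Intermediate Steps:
B(r, P) = P + r
z(Z, E) = 2 + Z²/2 (z(Z, E) = 2 + (Z*Z)/2 = 2 + Z²/2)
h(k) = -8*k² (h(k) = (2*k)*(k - 5*k) = (2*k)*(-4*k) = -8*k²)
z(-66, d(2, B(5, -5)))*h(q) = (2 + (½)*(-66)²)*(-8*30²) = (2 + (½)*4356)*(-8*900) = (2 + 2178)*(-7200) = 2180*(-7200) = -15696000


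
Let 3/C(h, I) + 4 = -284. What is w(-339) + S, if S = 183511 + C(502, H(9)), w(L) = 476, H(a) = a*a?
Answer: 17662751/96 ≈ 1.8399e+5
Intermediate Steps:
H(a) = a**2
C(h, I) = -1/96 (C(h, I) = 3/(-4 - 284) = 3/(-288) = 3*(-1/288) = -1/96)
S = 17617055/96 (S = 183511 - 1/96 = 17617055/96 ≈ 1.8351e+5)
w(-339) + S = 476 + 17617055/96 = 17662751/96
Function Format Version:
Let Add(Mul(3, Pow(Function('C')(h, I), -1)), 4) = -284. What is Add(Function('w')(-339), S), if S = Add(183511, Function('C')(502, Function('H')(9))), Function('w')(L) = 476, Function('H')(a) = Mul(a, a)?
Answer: Rational(17662751, 96) ≈ 1.8399e+5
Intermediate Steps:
Function('H')(a) = Pow(a, 2)
Function('C')(h, I) = Rational(-1, 96) (Function('C')(h, I) = Mul(3, Pow(Add(-4, -284), -1)) = Mul(3, Pow(-288, -1)) = Mul(3, Rational(-1, 288)) = Rational(-1, 96))
S = Rational(17617055, 96) (S = Add(183511, Rational(-1, 96)) = Rational(17617055, 96) ≈ 1.8351e+5)
Add(Function('w')(-339), S) = Add(476, Rational(17617055, 96)) = Rational(17662751, 96)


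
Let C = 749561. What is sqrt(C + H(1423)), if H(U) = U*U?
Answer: sqrt(2774490) ≈ 1665.7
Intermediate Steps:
H(U) = U**2
sqrt(C + H(1423)) = sqrt(749561 + 1423**2) = sqrt(749561 + 2024929) = sqrt(2774490)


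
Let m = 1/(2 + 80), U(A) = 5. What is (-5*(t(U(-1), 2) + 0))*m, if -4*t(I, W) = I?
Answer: 25/328 ≈ 0.076220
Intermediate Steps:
t(I, W) = -I/4
m = 1/82 ≈ 0.012195
(-5*(t(U(-1), 2) + 0))*m = -5*(-¼*5 + 0)*(1/82) = -5*(-5/4 + 0)*(1/82) = -5*(-5/4)*(1/82) = (25/4)*(1/82) = 25/328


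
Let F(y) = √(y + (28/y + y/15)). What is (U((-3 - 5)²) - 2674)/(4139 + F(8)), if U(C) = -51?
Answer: -338363250/513939269 + 51775*√30/513939269 ≈ -0.65782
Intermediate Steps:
F(y) = √(28/y + 16*y/15) (F(y) = √(y + (28/y + y*(1/15))) = √(y + (28/y + y/15)) = √(28/y + 16*y/15))
(U((-3 - 5)²) - 2674)/(4139 + F(8)) = (-51 - 2674)/(4139 + 2*√(60*8 + 1575/8)/15) = -2725/(4139 + 2*√(480 + 1575*(⅛))/15) = -2725/(4139 + 2*√(480 + 1575/8)/15) = -2725/(4139 + 2*√(5415/8)/15) = -2725/(4139 + 2*(19*√30/4)/15) = -2725/(4139 + 19*√30/30)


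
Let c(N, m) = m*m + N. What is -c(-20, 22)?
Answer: -464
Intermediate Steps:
c(N, m) = N + m² (c(N, m) = m² + N = N + m²)
-c(-20, 22) = -(-20 + 22²) = -(-20 + 484) = -1*464 = -464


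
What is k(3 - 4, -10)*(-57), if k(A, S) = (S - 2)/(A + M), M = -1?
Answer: -342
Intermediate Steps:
k(A, S) = (-2 + S)/(-1 + A) (k(A, S) = (S - 2)/(A - 1) = (-2 + S)/(-1 + A))
k(3 - 4, -10)*(-57) = ((-2 - 10)/(-1 + (3 - 4)))*(-57) = (-12/(-1 - 1))*(-57) = (-12/(-2))*(-57) = -½*(-12)*(-57) = 6*(-57) = -342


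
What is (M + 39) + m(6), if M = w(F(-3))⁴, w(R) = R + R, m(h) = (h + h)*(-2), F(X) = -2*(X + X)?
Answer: 331791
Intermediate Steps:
F(X) = -4*X
m(h) = -4*h (m(h) = (2*h)*(-2) = -4*h)
w(R) = 2*R
M = 331776 (M = (2*(-4*(-3)))⁴ = (2*12)⁴ = 24⁴ = 331776)
(M + 39) + m(6) = (331776 + 39) - 4*6 = 331815 - 24 = 331791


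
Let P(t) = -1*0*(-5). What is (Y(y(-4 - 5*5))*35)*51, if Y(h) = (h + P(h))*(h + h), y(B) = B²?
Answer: 2524993170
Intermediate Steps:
P(t) = 0 (P(t) = 0*(-5) = 0)
Y(h) = 2*h² (Y(h) = (h + 0)*(h + h) = h*(2*h) = 2*h²)
(Y(y(-4 - 5*5))*35)*51 = ((2*((-4 - 5*5)²)²)*35)*51 = ((2*((-4 - 25)²)²)*35)*51 = ((2*((-29)²)²)*35)*51 = ((2*841²)*35)*51 = ((2*707281)*35)*51 = (1414562*35)*51 = 49509670*51 = 2524993170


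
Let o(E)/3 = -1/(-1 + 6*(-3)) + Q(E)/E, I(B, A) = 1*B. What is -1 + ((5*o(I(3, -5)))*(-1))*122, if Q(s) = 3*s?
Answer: -106159/19 ≈ -5587.3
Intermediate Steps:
I(B, A) = B
o(E) = 174/19 (o(E) = 3*(-1/(-1 + 6*(-3)) + (3*E)/E) = 3*(-1/(-1 - 18) + 3) = 3*(-1/(-19) + 3) = 3*(-1*(-1/19) + 3) = 3*(1/19 + 3) = 3*(58/19) = 174/19)
-1 + ((5*o(I(3, -5)))*(-1))*122 = -1 + ((5*(174/19))*(-1))*122 = -1 + ((870/19)*(-1))*122 = -1 - 870/19*122 = -1 - 106140/19 = -106159/19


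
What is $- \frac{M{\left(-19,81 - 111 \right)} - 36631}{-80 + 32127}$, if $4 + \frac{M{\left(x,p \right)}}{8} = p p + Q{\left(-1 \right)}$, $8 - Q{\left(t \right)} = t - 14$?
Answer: $\frac{29279}{32047} \approx 0.91363$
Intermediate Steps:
$Q{\left(t \right)} = 22 - t$ ($Q{\left(t \right)} = 8 - \left(t - 14\right) = 8 - \left(-14 + t\right) = 22 - t$)
$M{\left(x,p \right)} = 152 + 8 p^{2}$ ($M{\left(x,p \right)} = -32 + 8 \left(p p + \left(22 - -1\right)\right) = -32 + 8 \left(p^{2} + \left(22 + 1\right)\right) = -32 + 8 \left(p^{2} + 23\right) = -32 + 8 \left(23 + p^{2}\right) = -32 + \left(184 + 8 p^{2}\right) = 152 + 8 p^{2}$)
$- \frac{M{\left(-19,81 - 111 \right)} - 36631}{-80 + 32127} = - \frac{\left(152 + 8 \left(81 - 111\right)^{2}\right) - 36631}{-80 + 32127} = - \frac{\left(152 + 8 \left(81 - 111\right)^{2}\right) - 36631}{32047} = - \frac{\left(152 + 8 \left(-30\right)^{2}\right) - 36631}{32047} = - \frac{\left(152 + 8 \cdot 900\right) - 36631}{32047} = - \frac{\left(152 + 7200\right) - 36631}{32047} = - \frac{7352 - 36631}{32047} = - \frac{-29279}{32047} = \left(-1\right) \left(- \frac{29279}{32047}\right) = \frac{29279}{32047}$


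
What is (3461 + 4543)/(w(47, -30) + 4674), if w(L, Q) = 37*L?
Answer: 8004/6413 ≈ 1.2481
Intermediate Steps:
(3461 + 4543)/(w(47, -30) + 4674) = (3461 + 4543)/(37*47 + 4674) = 8004/(1739 + 4674) = 8004/6413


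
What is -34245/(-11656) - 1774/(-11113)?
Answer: 401242429/129533128 ≈ 3.0976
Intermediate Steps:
-34245/(-11656) - 1774/(-11113) = -34245*(-1/11656) - 1774*(-1/11113) = 34245/11656 + 1774/11113 = 401242429/129533128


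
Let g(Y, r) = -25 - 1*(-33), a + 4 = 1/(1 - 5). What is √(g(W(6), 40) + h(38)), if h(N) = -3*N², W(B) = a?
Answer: 2*I*√1081 ≈ 65.757*I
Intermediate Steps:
a = -17/4 (a = -4 + 1/(1 - 5) = -4 + 1/(-4) = -4 - ¼ = -17/4 ≈ -4.2500)
W(B) = -17/4
g(Y, r) = 8 (g(Y, r) = -25 + 33 = 8)
√(g(W(6), 40) + h(38)) = √(8 - 3*38²) = √(8 - 3*1444) = √(8 - 4332) = √(-4324) = 2*I*√1081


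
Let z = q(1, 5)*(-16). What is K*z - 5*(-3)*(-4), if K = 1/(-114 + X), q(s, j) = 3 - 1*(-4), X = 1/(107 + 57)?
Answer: -1103332/18695 ≈ -59.018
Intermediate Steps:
X = 1/164 ≈ 0.0060976
q(s, j) = 7 (q(s, j) = 3 + 4 = 7)
z = -112 (z = 7*(-16) = -112)
K = -164/18695 (K = 1/(-114 + 1/164) = 1/(-18695/164) = -164/18695 ≈ -0.0087724)
K*z - 5*(-3)*(-4) = -164/18695*(-112) - 5*(-3)*(-4) = 18368/18695 + 15*(-4) = 18368/18695 - 60 = -1103332/18695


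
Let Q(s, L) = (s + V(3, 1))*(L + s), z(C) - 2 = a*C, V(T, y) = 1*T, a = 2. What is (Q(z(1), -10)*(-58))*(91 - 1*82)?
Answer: 21924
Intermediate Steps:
V(T, y) = T
z(C) = 2 + 2*C
Q(s, L) = (3 + s)*(L + s) (Q(s, L) = (s + 3)*(L + s) = (3 + s)*(L + s))
(Q(z(1), -10)*(-58))*(91 - 1*82) = (((2 + 2*1)² + 3*(-10) + 3*(2 + 2*1) - 10*(2 + 2*1))*(-58))*(91 - 1*82) = (((2 + 2)² - 30 + 3*(2 + 2) - 10*(2 + 2))*(-58))*(91 - 82) = ((4² - 30 + 3*4 - 10*4)*(-58))*9 = ((16 - 30 + 12 - 40)*(-58))*9 = -42*(-58)*9 = 2436*9 = 21924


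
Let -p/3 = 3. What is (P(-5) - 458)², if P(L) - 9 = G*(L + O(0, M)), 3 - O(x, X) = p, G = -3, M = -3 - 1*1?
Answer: 220900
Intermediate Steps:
M = -4 (M = -3 - 1 = -4)
p = -9 (p = -3*3 = -9)
O(x, X) = 12 (O(x, X) = 3 - 1*(-9) = 3 + 9 = 12)
P(L) = -27 - 3*L (P(L) = 9 - 3*(L + 12) = 9 - 3*(12 + L) = 9 + (-36 - 3*L) = -27 - 3*L)
(P(-5) - 458)² = ((-27 - 3*(-5)) - 458)² = ((-27 + 15) - 458)² = (-12 - 458)² = (-470)² = 220900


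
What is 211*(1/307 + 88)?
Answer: 5700587/307 ≈ 18569.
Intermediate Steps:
211*(1/307 + 88) = 211*(27017/307) = 5700587/307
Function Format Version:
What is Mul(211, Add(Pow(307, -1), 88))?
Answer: Rational(5700587, 307) ≈ 18569.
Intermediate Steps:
Mul(211, Add(Pow(307, -1), 88)) = Mul(211, Add(Rational(1, 307), 88)) = Mul(211, Rational(27017, 307)) = Rational(5700587, 307)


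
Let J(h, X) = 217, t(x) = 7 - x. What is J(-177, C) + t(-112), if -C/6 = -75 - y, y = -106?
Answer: 336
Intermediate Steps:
C = -186 (C = -6*(-75 - 1*(-106)) = -6*(-75 + 106) = -6*31 = -186)
J(-177, C) + t(-112) = 217 + (7 - 1*(-112)) = 217 + (7 + 112) = 217 + 119 = 336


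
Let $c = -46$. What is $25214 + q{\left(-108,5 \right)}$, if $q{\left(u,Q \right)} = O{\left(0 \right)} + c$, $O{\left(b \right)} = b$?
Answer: $25168$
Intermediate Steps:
$q{\left(u,Q \right)} = -46$ ($q{\left(u,Q \right)} = 0 - 46 = -46$)
$25214 + q{\left(-108,5 \right)} = 25214 - 46 = 25168$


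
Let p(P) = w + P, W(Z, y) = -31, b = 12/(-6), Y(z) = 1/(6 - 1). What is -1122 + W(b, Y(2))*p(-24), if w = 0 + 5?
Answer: -533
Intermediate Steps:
Y(z) = ⅕ (Y(z) = 1/5 = ⅕)
w = 5
b = -2 (b = 12*(-⅙) = -2)
p(P) = 5 + P
-1122 + W(b, Y(2))*p(-24) = -1122 - 31*(5 - 24) = -1122 - 31*(-19) = -1122 + 589 = -533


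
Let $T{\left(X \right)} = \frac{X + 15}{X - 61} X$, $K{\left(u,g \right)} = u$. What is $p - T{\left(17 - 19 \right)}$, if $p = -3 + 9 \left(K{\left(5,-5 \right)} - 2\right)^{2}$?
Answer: $\frac{4888}{63} \approx 77.587$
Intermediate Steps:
$T{\left(X \right)} = \frac{X \left(15 + X\right)}{-61 + X}$ ($T{\left(X \right)} = \frac{15 + X}{-61 + X} X = \frac{X \left(15 + X\right)}{-61 + X}$)
$p = 78$ ($p = -3 + 9 \left(5 - 2\right)^{2} = -3 + 9 \cdot 3^{2} = -3 + 9 \cdot 9 = -3 + 81 = 78$)
$p - T{\left(17 - 19 \right)} = 78 - \frac{\left(17 - 19\right) \left(15 + \left(17 - 19\right)\right)}{-61 + \left(17 - 19\right)} = 78 - - \frac{2 \left(15 - 2\right)}{-61 - 2} = 78 - \left(-2\right) \frac{1}{-63} \cdot 13 = 78 - \left(-2\right) \left(- \frac{1}{63}\right) 13 = 78 - \frac{26}{63} = \frac{4888}{63}$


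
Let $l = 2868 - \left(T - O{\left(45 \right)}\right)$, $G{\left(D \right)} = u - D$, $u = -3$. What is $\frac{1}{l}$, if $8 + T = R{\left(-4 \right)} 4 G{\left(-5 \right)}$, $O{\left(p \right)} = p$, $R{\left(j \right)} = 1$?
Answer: $\frac{1}{2913} \approx 0.00034329$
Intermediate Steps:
$G{\left(D \right)} = -3 - D$
$T = 0$ ($T = -8 + 1 \cdot 4 \left(-3 - -5\right) = -8 + 4 \left(-3 + 5\right) = -8 + 4 \cdot 2 = -8 + 8 = 0$)
$l = 2913$ ($l = 2868 + \left(45 - 0\right) = 2868 + \left(45 + 0\right) = 2868 + 45 = 2913$)
$\frac{1}{l} = \frac{1}{2913}$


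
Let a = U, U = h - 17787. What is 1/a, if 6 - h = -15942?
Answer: -1/1839 ≈ -0.00054377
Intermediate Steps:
h = 15948 (h = 6 - 1*(-15942) = 6 + 15942 = 15948)
U = -1839 (U = 15948 - 17787 = -1839)
a = -1839
1/a = 1/(-1839) = -1/1839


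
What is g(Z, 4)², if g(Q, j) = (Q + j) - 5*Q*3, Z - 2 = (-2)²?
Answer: 6400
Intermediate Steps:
Z = 6 (Z = 2 + (-2)² = 2 + 4 = 6)
g(Q, j) = j - 14*Q (g(Q, j) = (Q + j) - 15*Q = j - 14*Q)
g(Z, 4)² = (4 - 14*6)² = (4 - 84)² = (-80)² = 6400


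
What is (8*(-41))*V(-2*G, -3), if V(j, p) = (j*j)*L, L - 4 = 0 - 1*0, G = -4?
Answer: -83968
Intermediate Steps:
L = 4 (L = 4 + (0 - 1*0) = 4 + (0 + 0) = 4 + 0 = 4)
V(j, p) = 4*j**2 (V(j, p) = (j*j)*4 = j**2*4 = 4*j**2)
(8*(-41))*V(-2*G, -3) = (8*(-41))*(4*(-2*(-4))**2) = -1312*8**2 = -1312*64 = -328*256 = -83968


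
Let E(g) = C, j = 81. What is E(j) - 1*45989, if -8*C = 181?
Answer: -368093/8 ≈ -46012.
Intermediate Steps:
C = -181/8 (C = -⅛*181 = -181/8 ≈ -22.625)
E(g) = -181/8
E(j) - 1*45989 = -181/8 - 1*45989 = -181/8 - 45989 = -368093/8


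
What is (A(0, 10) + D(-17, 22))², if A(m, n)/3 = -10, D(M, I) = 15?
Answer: 225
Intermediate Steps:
A(m, n) = -30 (A(m, n) = 3*(-10) = -30)
(A(0, 10) + D(-17, 22))² = (-30 + 15)² = (-15)² = 225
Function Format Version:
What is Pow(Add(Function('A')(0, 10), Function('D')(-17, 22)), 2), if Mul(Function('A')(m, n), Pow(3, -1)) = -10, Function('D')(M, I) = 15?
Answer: 225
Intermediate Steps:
Function('A')(m, n) = -30 (Function('A')(m, n) = Mul(3, -10) = -30)
Pow(Add(Function('A')(0, 10), Function('D')(-17, 22)), 2) = Pow(Add(-30, 15), 2) = Pow(-15, 2) = 225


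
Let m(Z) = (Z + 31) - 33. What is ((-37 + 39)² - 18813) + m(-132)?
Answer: -18943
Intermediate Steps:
m(Z) = -2 + Z (m(Z) = (31 + Z) - 33 = -2 + Z)
((-37 + 39)² - 18813) + m(-132) = ((-37 + 39)² - 18813) + (-2 - 132) = (2² - 18813) - 134 = (4 - 18813) - 134 = -18809 - 134 = -18943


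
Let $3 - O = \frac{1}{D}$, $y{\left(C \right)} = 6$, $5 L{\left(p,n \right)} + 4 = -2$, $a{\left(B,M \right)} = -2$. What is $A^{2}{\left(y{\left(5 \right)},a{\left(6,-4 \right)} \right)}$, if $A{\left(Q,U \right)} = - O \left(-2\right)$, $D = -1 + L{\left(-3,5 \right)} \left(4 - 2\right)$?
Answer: $\frac{12544}{289} \approx 43.405$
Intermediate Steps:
$L{\left(p,n \right)} = - \frac{6}{5}$ ($L{\left(p,n \right)} = - \frac{4}{5} + \frac{1}{5} \left(-2\right) = - \frac{4}{5} - \frac{2}{5} = - \frac{6}{5}$)
$D = - \frac{17}{5}$ ($D = -1 - \frac{6 \left(4 - 2\right)}{5} = -1 - \frac{12}{5} = - \frac{17}{5} \approx -3.4$)
$O = \frac{56}{17}$ ($O = 3 - \frac{1}{- \frac{17}{5}} = 3 - - \frac{5}{17} = 3 + \frac{5}{17} = \frac{56}{17} \approx 3.2941$)
$A{\left(Q,U \right)} = \frac{112}{17}$ ($A{\left(Q,U \right)} = \left(-1\right) \frac{56}{17} \left(-2\right) = \left(- \frac{56}{17}\right) \left(-2\right) = \frac{112}{17}$)
$A^{2}{\left(y{\left(5 \right)},a{\left(6,-4 \right)} \right)} = \left(\frac{112}{17}\right)^{2} = \frac{12544}{289}$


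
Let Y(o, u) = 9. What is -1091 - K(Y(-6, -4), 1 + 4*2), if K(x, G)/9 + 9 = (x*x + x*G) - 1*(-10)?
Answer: -2558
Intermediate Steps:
K(x, G) = 9 + 9*x² + 9*G*x (K(x, G) = -81 + 9*((x*x + x*G) - 1*(-10)) = -81 + 9*((x² + G*x) + 10) = -81 + 9*(10 + x² + G*x) = -81 + (90 + 9*x² + 9*G*x) = 9 + 9*x² + 9*G*x)
-1091 - K(Y(-6, -4), 1 + 4*2) = -1091 - (9 + 9*9² + 9*(1 + 4*2)*9) = -1091 - (9 + 9*81 + 9*(1 + 8)*9) = -1091 - (9 + 729 + 9*9*9) = -1091 - (9 + 729 + 729) = -1091 - 1*1467 = -1091 - 1467 = -2558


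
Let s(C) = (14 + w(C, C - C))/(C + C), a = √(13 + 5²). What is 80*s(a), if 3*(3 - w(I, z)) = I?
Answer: -40/3 + 340*√38/19 ≈ 96.977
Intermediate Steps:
w(I, z) = 3 - I/3
a = √38 (a = √(13 + 25) = √38 ≈ 6.1644)
s(C) = (17 - C/3)/(2*C) (s(C) = (14 + (3 - C/3))/(C + C) = (17 - C/3)/((2*C)) = (17 - C/3)*(1/(2*C)) = (17 - C/3)/(2*C))
80*s(a) = 80*((51 - √38)/(6*(√38))) = 80*((√38/38)*(51 - √38)/6) = 80*(√38*(51 - √38)/228) = 20*√38*(51 - √38)/57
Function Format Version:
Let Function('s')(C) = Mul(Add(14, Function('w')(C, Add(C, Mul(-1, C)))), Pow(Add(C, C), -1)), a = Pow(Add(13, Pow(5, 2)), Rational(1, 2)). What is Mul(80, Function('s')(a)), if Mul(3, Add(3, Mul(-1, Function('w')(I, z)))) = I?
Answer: Add(Rational(-40, 3), Mul(Rational(340, 19), Pow(38, Rational(1, 2)))) ≈ 96.977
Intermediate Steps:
Function('w')(I, z) = Add(3, Mul(Rational(-1, 3), I))
a = Pow(38, Rational(1, 2)) (a = Pow(Add(13, 25), Rational(1, 2)) = Pow(38, Rational(1, 2)) ≈ 6.1644)
Function('s')(C) = Mul(Rational(1, 2), Pow(C, -1), Add(17, Mul(Rational(-1, 3), C))) (Function('s')(C) = Mul(Add(14, Add(3, Mul(Rational(-1, 3), C))), Pow(Add(C, C), -1)) = Mul(Add(17, Mul(Rational(-1, 3), C)), Pow(Mul(2, C), -1)) = Mul(Add(17, Mul(Rational(-1, 3), C)), Mul(Rational(1, 2), Pow(C, -1))) = Mul(Rational(1, 2), Pow(C, -1), Add(17, Mul(Rational(-1, 3), C))))
Mul(80, Function('s')(a)) = Mul(80, Mul(Rational(1, 6), Pow(Pow(38, Rational(1, 2)), -1), Add(51, Mul(-1, Pow(38, Rational(1, 2)))))) = Mul(80, Mul(Rational(1, 6), Mul(Rational(1, 38), Pow(38, Rational(1, 2))), Add(51, Mul(-1, Pow(38, Rational(1, 2)))))) = Mul(80, Mul(Rational(1, 228), Pow(38, Rational(1, 2)), Add(51, Mul(-1, Pow(38, Rational(1, 2)))))) = Mul(Rational(20, 57), Pow(38, Rational(1, 2)), Add(51, Mul(-1, Pow(38, Rational(1, 2)))))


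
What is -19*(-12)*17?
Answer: 3876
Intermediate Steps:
-19*(-12)*17 = 228*17 = 3876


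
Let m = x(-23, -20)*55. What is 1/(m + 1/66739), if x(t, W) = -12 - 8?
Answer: -66739/73412899 ≈ -0.00090909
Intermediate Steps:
x(t, W) = -20
m = -1100 (m = -20*55 = -1100)
1/(m + 1/66739) = 1/(-1100 + 1/66739) = 1/(-73412899/66739) = -66739/73412899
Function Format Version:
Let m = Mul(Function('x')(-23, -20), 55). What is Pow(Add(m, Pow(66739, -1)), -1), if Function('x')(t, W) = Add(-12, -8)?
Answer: Rational(-66739, 73412899) ≈ -0.00090909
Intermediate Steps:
Function('x')(t, W) = -20
m = -1100 (m = Mul(-20, 55) = -1100)
Pow(Add(m, Pow(66739, -1)), -1) = Pow(Add(-1100, Pow(66739, -1)), -1) = Pow(Add(-1100, Rational(1, 66739)), -1) = Pow(Rational(-73412899, 66739), -1) = Rational(-66739, 73412899)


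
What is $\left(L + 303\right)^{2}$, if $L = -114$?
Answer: $35721$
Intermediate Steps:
$\left(L + 303\right)^{2} = \left(-114 + 303\right)^{2} = 189^{2} = 35721$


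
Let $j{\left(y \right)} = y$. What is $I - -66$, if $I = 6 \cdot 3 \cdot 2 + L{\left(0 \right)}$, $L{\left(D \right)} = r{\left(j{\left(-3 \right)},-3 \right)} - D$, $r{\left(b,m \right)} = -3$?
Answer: $99$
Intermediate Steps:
$L{\left(D \right)} = -3 - D$
$I = 33$ ($I = 6 \cdot 3 \cdot 2 - 3 = 18 \cdot 2 + \left(-3 + 0\right) = 36 - 3 = 33$)
$I - -66 = 33 - -66 = 33 + 66 = 99$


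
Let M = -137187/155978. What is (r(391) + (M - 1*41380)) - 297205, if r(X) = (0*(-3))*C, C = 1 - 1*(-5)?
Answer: -52811948317/155978 ≈ -3.3859e+5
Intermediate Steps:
M = -137187/155978 (M = -137187*1/155978 = -137187/155978 ≈ -0.87953)
C = 6 (C = 1 + 5 = 6)
r(X) = 0 (r(X) = (0*(-3))*6 = 0*6 = 0)
(r(391) + (M - 1*41380)) - 297205 = (0 + (-137187/155978 - 1*41380)) - 297205 = (0 + (-137187/155978 - 41380)) - 297205 = (0 - 6454506827/155978) - 297205 = -6454506827/155978 - 297205 = -52811948317/155978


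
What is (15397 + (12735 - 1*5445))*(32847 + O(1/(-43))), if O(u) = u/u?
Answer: 745222576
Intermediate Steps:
O(u) = 1
(15397 + (12735 - 1*5445))*(32847 + O(1/(-43))) = (15397 + (12735 - 1*5445))*(32847 + 1) = (15397 + (12735 - 5445))*32848 = (15397 + 7290)*32848 = 22687*32848 = 745222576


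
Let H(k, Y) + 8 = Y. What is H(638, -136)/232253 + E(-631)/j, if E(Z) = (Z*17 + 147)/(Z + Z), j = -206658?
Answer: -10003195441/15143034719547 ≈ -0.00066058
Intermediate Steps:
H(k, Y) = -8 + Y
E(Z) = (147 + 17*Z)/(2*Z) (E(Z) = (17*Z + 147)/((2*Z)) = (147 + 17*Z)*(1/(2*Z)) = (147 + 17*Z)/(2*Z))
H(638, -136)/232253 + E(-631)/j = (-8 - 136)/232253 + ((½)*(147 + 17*(-631))/(-631))/(-206658) = -144*1/232253 + ((½)*(-1/631)*(147 - 10727))*(-1/206658) = -144/232253 + ((½)*(-1/631)*(-10580))*(-1/206658) = -144/232253 + (5290/631)*(-1/206658) = -144/232253 - 2645/65200599 = -10003195441/15143034719547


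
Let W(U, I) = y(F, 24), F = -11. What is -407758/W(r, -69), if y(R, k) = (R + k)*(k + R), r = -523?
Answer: -31366/13 ≈ -2412.8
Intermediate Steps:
y(R, k) = (R + k)**2 (y(R, k) = (R + k)*(R + k) = (R + k)**2)
W(U, I) = 169 (W(U, I) = (-11 + 24)**2 = 13**2 = 169)
-407758/W(r, -69) = -407758/169 = -407758*1/169 = -31366/13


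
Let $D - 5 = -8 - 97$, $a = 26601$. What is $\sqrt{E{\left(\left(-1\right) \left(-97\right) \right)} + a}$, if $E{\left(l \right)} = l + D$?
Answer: $\sqrt{26598} \approx 163.09$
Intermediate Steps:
$D = -100$ ($D = 5 - 105 = -100$)
$E{\left(l \right)} = -100 + l$ ($E{\left(l \right)} = l - 100 = -100 + l$)
$\sqrt{E{\left(\left(-1\right) \left(-97\right) \right)} + a} = \sqrt{\left(-100 - -97\right) + 26601} = \sqrt{\left(-100 + 97\right) + 26601} = \sqrt{-3 + 26601} = \sqrt{26598}$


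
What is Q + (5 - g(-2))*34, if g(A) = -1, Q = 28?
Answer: 232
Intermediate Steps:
Q + (5 - g(-2))*34 = 28 + (5 - 1*(-1))*34 = 28 + (5 + 1)*34 = 28 + 6*34 = 28 + 204 = 232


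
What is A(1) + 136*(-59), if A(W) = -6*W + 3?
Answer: -8027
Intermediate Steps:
A(W) = 3 - 6*W
A(1) + 136*(-59) = (3 - 6*1) + 136*(-59) = (3 - 6) - 8024 = -3 - 8024 = -8027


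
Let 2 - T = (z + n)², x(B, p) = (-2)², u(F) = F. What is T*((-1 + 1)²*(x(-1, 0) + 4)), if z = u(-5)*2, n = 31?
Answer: 0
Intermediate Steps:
x(B, p) = 4
z = -10 (z = -5*2 = -10)
T = -439 (T = 2 - (-10 + 31)² = 2 - 1*21² = 2 - 1*441 = 2 - 441 = -439)
T*((-1 + 1)²*(x(-1, 0) + 4)) = -439*(-1 + 1)²*(4 + 4) = -439*0²*8 = -0*8 = -439*0 = 0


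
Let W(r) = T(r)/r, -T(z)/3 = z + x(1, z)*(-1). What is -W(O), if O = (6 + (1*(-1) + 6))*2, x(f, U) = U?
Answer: 0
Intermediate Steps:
T(z) = 0 (T(z) = -3*(z + z*(-1)) = -3*(z - z) = -3*0 = 0)
O = 22 (O = (6 + (-1 + 6))*2 = (6 + 5)*2 = 11*2 = 22)
W(r) = 0 (W(r) = 0/r = 0)
-W(O) = -1*0 = 0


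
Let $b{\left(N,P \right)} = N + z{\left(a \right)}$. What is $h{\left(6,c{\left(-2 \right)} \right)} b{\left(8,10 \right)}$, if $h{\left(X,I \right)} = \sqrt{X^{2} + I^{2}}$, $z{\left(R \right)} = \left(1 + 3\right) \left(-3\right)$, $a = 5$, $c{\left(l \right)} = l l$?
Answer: $- 8 \sqrt{13} \approx -28.844$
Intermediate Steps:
$c{\left(l \right)} = l^{2}$
$z{\left(R \right)} = -12$ ($z{\left(R \right)} = 4 \left(-3\right) = -12$)
$b{\left(N,P \right)} = -12 + N$ ($b{\left(N,P \right)} = N - 12 = -12 + N$)
$h{\left(X,I \right)} = \sqrt{I^{2} + X^{2}}$
$h{\left(6,c{\left(-2 \right)} \right)} b{\left(8,10 \right)} = \sqrt{\left(\left(-2\right)^{2}\right)^{2} + 6^{2}} \left(-12 + 8\right) = \sqrt{4^{2} + 36} \left(-4\right) = \sqrt{16 + 36} \left(-4\right) = \sqrt{52} \left(-4\right) = 2 \sqrt{13} \left(-4\right) = - 8 \sqrt{13}$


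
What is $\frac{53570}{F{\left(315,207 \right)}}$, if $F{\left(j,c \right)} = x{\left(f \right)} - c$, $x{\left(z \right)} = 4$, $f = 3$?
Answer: $- \frac{53570}{203} \approx -263.89$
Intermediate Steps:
$F{\left(j,c \right)} = 4 - c$
$\frac{53570}{F{\left(315,207 \right)}} = \frac{53570}{4 - 207} = \frac{53570}{-203} = 53570 \left(- \frac{1}{203}\right) = - \frac{53570}{203}$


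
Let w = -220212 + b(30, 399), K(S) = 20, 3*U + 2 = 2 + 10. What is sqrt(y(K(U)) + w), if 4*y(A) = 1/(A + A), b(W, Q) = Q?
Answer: I*sqrt(351700790)/40 ≈ 468.84*I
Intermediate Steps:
U = 10/3 (U = -2/3 + (2 + 10)/3 = -2/3 + (1/3)*12 = -2/3 + 4 = 10/3 ≈ 3.3333)
y(A) = 1/(8*A) (y(A) = 1/(4*(A + A)) = 1/(4*((2*A))) = (1/(2*A))/4 = 1/(8*A))
w = -219813 (w = -220212 + 399 = -219813)
sqrt(y(K(U)) + w) = sqrt((1/8)/20 - 219813) = sqrt((1/8)*(1/20) - 219813) = sqrt(1/160 - 219813) = sqrt(-35170079/160) = I*sqrt(351700790)/40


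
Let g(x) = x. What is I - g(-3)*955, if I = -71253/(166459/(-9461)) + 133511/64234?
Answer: 73957463801861/10692327406 ≈ 6916.9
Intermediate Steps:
I = 43323945783671/10692327406 (I = -71253/(166459*(-1/9461)) + 133511*(1/64234) = -71253/(-166459/9461) + 133511/64234 = -71253*(-9461/166459) + 133511/64234 = 674124633/166459 + 133511/64234 = 43323945783671/10692327406 ≈ 4051.9)
I - g(-3)*955 = 43323945783671/10692327406 - (-3)*955 = 43323945783671/10692327406 - 1*(-2865) = 43323945783671/10692327406 + 2865 = 73957463801861/10692327406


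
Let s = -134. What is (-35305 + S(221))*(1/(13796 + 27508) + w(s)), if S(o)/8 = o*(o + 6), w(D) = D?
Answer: -2025884586785/41304 ≈ -4.9048e+7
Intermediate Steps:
S(o) = 8*o*(6 + o) (S(o) = 8*(o*(o + 6)) = 8*(o*(6 + o)) = 8*o*(6 + o))
(-35305 + S(221))*(1/(13796 + 27508) + w(s)) = (-35305 + 8*221*(6 + 221))*(1/(13796 + 27508) - 134) = (-35305 + 8*221*227)*(1/41304 - 134) = (-35305 + 401336)*(1/41304 - 134) = 366031*(-5534735/41304) = -2025884586785/41304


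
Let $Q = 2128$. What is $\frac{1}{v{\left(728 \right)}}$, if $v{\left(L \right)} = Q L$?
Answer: $\frac{1}{1549184} \approx 6.455 \cdot 10^{-7}$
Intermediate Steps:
$v{\left(L \right)} = 2128 L$
$\frac{1}{v{\left(728 \right)}} = \frac{1}{2128 \cdot 728} = \frac{1}{1549184}$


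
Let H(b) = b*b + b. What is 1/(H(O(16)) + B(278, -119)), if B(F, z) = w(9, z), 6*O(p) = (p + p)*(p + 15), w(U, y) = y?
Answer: 9/246433 ≈ 3.6521e-5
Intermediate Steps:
O(p) = p*(15 + p)/3 (O(p) = ((p + p)*(p + 15))/6 = ((2*p)*(15 + p))/6 = (2*p*(15 + p))/6 = p*(15 + p)/3)
H(b) = b + b² (H(b) = b² + b = b + b²)
B(F, z) = z
1/(H(O(16)) + B(278, -119)) = 1/(((⅓)*16*(15 + 16))*(1 + (⅓)*16*(15 + 16)) - 119) = 1/(((⅓)*16*31)*(1 + (⅓)*16*31) - 119) = 1/(496*(1 + 496/3)/3 - 119) = 1/((496/3)*(499/3) - 119) = 1/(247504/9 - 119) = 1/(246433/9) = 9/246433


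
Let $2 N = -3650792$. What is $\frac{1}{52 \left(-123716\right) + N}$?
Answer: $- \frac{1}{8258628} \approx -1.2109 \cdot 10^{-7}$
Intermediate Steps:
$N = -1825396$ ($N = \frac{1}{2} \left(-3650792\right) = -1825396$)
$\frac{1}{52 \left(-123716\right) + N} = \frac{1}{52 \left(-123716\right) - 1825396} = \frac{1}{-6433232 - 1825396} = \frac{1}{-8258628} = - \frac{1}{8258628}$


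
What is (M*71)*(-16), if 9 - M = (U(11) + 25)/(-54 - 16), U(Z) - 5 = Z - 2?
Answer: -379992/35 ≈ -10857.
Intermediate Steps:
U(Z) = 3 + Z (U(Z) = 5 + (Z - 2) = 5 + (-2 + Z) = 3 + Z)
M = 669/70 (M = 9 - ((3 + 11) + 25)/(-54 - 16) = 9 - (14 + 25)/(-70) = 9 - 39*(-1)/70 = 9 - 1*(-39/70) = 9 + 39/70 = 669/70 ≈ 9.5571)
(M*71)*(-16) = ((669/70)*71)*(-16) = (47499/70)*(-16) = -379992/35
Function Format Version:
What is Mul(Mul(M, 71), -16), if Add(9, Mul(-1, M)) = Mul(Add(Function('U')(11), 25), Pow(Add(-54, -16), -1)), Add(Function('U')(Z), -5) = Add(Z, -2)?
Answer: Rational(-379992, 35) ≈ -10857.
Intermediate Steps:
Function('U')(Z) = Add(3, Z) (Function('U')(Z) = Add(5, Add(Z, -2)) = Add(5, Add(-2, Z)) = Add(3, Z))
M = Rational(669, 70) (M = Add(9, Mul(-1, Mul(Add(Add(3, 11), 25), Pow(Add(-54, -16), -1)))) = Add(9, Mul(-1, Mul(Add(14, 25), Pow(-70, -1)))) = Add(9, Mul(-1, Mul(39, Rational(-1, 70)))) = Add(9, Mul(-1, Rational(-39, 70))) = Add(9, Rational(39, 70)) = Rational(669, 70) ≈ 9.5571)
Mul(Mul(M, 71), -16) = Mul(Mul(Rational(669, 70), 71), -16) = Mul(Rational(47499, 70), -16) = Rational(-379992, 35)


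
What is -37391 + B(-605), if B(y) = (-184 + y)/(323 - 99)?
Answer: -8376373/224 ≈ -37395.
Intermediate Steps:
B(y) = -23/28 + y/224 (B(y) = (-184 + y)/224 = (-184 + y)*(1/224) = -23/28 + y/224)
-37391 + B(-605) = -37391 + (-23/28 + (1/224)*(-605)) = -37391 + (-23/28 - 605/224) = -37391 - 789/224 = -8376373/224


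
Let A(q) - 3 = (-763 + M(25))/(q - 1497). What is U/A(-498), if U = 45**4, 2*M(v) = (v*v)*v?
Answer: -16361493750/2129 ≈ -7.6851e+6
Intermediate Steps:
M(v) = v**3/2 (M(v) = ((v*v)*v)/2 = (v**2*v)/2 = v**3/2)
A(q) = 3 + 14099/(2*(-1497 + q)) (A(q) = 3 + (-763 + (1/2)*25**3)/(q - 1497) = 3 + (-763 + (1/2)*15625)/(-1497 + q) = 3 + (-763 + 15625/2)/(-1497 + q) = 3 + 14099/(2*(-1497 + q)))
U = 4100625
U/A(-498) = 4100625/(((5117 + 6*(-498))/(2*(-1497 - 498)))) = 4100625/(((1/2)*(5117 - 2988)/(-1995))) = 4100625/(((1/2)*(-1/1995)*2129)) = 4100625/(-2129/3990) = 4100625*(-3990/2129) = -16361493750/2129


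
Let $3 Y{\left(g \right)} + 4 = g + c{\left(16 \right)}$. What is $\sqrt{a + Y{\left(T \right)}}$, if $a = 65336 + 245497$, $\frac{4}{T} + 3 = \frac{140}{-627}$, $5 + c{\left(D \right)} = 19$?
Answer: $\frac{\sqrt{11426318771403}}{6063} \approx 557.53$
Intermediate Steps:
$c{\left(D \right)} = 14$ ($c{\left(D \right)} = -5 + 19 = 14$)
$T = - \frac{2508}{2021}$ ($T = \frac{4}{-3 + \frac{140}{-627}} = \frac{4}{-3 + 140 \left(- \frac{1}{627}\right)} = \frac{4}{-3 - \frac{140}{627}} = \frac{4}{- \frac{2021}{627}} = 4 \left(- \frac{627}{2021}\right) = - \frac{2508}{2021} \approx -1.241$)
$a = 310833$
$Y{\left(g \right)} = \frac{10}{3} + \frac{g}{3}$ ($Y{\left(g \right)} = - \frac{4}{3} + \frac{g + 14}{3} = - \frac{4}{3} + \frac{14 + g}{3} = - \frac{4}{3} + \left(\frac{14}{3} + \frac{g}{3}\right) = \frac{10}{3} + \frac{g}{3}$)
$\sqrt{a + Y{\left(T \right)}} = \sqrt{310833 + \left(\frac{10}{3} + \frac{1}{3} \left(- \frac{2508}{2021}\right)\right)} = \sqrt{310833 + \left(\frac{10}{3} - \frac{836}{2021}\right)} = \sqrt{310833 + \frac{17702}{6063}} = \sqrt{\frac{1884598181}{6063}} = \frac{\sqrt{11426318771403}}{6063}$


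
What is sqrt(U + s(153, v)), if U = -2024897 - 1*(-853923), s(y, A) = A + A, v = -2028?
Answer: I*sqrt(1175030) ≈ 1084.0*I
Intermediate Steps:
s(y, A) = 2*A
U = -1170974 (U = -2024897 + 853923 = -1170974)
sqrt(U + s(153, v)) = sqrt(-1170974 + 2*(-2028)) = sqrt(-1170974 - 4056) = sqrt(-1175030) = I*sqrt(1175030)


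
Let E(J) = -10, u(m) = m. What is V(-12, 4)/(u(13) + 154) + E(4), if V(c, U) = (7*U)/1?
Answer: -1642/167 ≈ -9.8323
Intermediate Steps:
V(c, U) = 7*U (V(c, U) = (7*U)*1 = 7*U)
V(-12, 4)/(u(13) + 154) + E(4) = (7*4)/(13 + 154) - 10 = 28/167 - 10 = -1642/167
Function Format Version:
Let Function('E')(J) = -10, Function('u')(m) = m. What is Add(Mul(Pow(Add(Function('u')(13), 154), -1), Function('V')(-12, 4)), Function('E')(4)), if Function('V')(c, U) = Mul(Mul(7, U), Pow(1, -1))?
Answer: Rational(-1642, 167) ≈ -9.8323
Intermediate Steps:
Function('V')(c, U) = Mul(7, U) (Function('V')(c, U) = Mul(Mul(7, U), 1) = Mul(7, U))
Add(Mul(Pow(Add(Function('u')(13), 154), -1), Function('V')(-12, 4)), Function('E')(4)) = Add(Mul(Pow(Add(13, 154), -1), Mul(7, 4)), -10) = Add(Mul(Pow(167, -1), 28), -10) = Add(Mul(Rational(1, 167), 28), -10) = Add(Rational(28, 167), -10) = Rational(-1642, 167)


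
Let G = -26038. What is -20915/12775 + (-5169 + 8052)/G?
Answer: -116283019/66527090 ≈ -1.7479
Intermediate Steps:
-20915/12775 + (-5169 + 8052)/G = -20915/12775 + (-5169 + 8052)/(-26038) = -20915*1/12775 + 2883*(-1/26038) = -4183/2555 - 2883/26038 = -116283019/66527090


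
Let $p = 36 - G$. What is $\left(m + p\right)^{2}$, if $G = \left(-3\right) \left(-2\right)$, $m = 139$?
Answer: $28561$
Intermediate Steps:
$G = 6$
$p = 30$ ($p = 36 - 6 = 30$)
$\left(m + p\right)^{2} = \left(139 + 30\right)^{2} = 169^{2} = 28561$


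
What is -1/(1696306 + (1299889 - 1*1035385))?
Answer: -1/1960810 ≈ -5.0999e-7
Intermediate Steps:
-1/(1696306 + (1299889 - 1*1035385)) = -1/(1696306 + (1299889 - 1035385)) = -1/(1696306 + 264504) = -1/1960810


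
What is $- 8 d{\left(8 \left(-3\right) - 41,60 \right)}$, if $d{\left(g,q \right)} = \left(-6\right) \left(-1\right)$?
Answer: $-48$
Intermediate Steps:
$d{\left(g,q \right)} = 6$
$- 8 d{\left(8 \left(-3\right) - 41,60 \right)} = \left(-8\right) 6 = -48$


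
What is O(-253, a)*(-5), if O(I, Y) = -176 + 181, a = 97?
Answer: -25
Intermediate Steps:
O(I, Y) = 5
O(-253, a)*(-5) = 5*(-5) = -25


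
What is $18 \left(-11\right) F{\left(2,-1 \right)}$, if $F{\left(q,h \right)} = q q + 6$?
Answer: $-1980$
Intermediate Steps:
$F{\left(q,h \right)} = 6 + q^{2}$ ($F{\left(q,h \right)} = q^{2} + 6 = 6 + q^{2}$)
$18 \left(-11\right) F{\left(2,-1 \right)} = 18 \left(-11\right) \left(6 + 2^{2}\right) = - 198 \left(6 + 4\right) = \left(-198\right) 10 = -1980$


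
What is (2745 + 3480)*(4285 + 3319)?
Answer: 47334900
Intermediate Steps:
(2745 + 3480)*(4285 + 3319) = 6225*7604 = 47334900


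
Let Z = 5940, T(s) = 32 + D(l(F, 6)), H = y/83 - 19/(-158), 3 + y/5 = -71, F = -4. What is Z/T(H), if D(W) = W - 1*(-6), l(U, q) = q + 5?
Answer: 5940/49 ≈ 121.22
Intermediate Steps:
y = -370 (y = -15 + 5*(-71) = -15 - 355 = -370)
l(U, q) = 5 + q
D(W) = 6 + W (D(W) = W + 6 = 6 + W)
H = -56883/13114 (H = -370/83 - 19/(-158) = -370*1/83 - 19*(-1/158) = -370/83 + 19/158 = -56883/13114 ≈ -4.3376)
T(s) = 49 (T(s) = 32 + (6 + (5 + 6)) = 32 + (6 + 11) = 32 + 17 = 49)
Z/T(H) = 5940/49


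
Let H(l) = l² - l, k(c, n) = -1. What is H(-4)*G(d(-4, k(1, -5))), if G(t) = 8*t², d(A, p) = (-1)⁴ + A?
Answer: 1440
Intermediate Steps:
d(A, p) = 1 + A
H(-4)*G(d(-4, k(1, -5))) = (-4*(-1 - 4))*(8*(1 - 4)²) = (-4*(-5))*(8*(-3)²) = 20*(8*9) = 20*72 = 1440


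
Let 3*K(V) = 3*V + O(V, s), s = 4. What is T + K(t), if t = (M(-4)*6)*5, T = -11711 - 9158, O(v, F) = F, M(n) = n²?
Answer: -61163/3 ≈ -20388.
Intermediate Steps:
T = -20869
t = 480 (t = ((-4)²*6)*5 = (16*6)*5 = 96*5 = 480)
K(V) = 4/3 + V (K(V) = (3*V + 4)/3 = (4 + 3*V)/3 = 4/3 + V)
T + K(t) = -20869 + (4/3 + 480) = -20869 + 1444/3 = -61163/3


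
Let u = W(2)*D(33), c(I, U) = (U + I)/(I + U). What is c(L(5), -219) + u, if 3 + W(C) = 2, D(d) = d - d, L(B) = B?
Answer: 1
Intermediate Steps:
c(I, U) = 1 (c(I, U) = (I + U)/(I + U) = 1)
D(d) = 0
W(C) = -1 (W(C) = -3 + 2 = -1)
u = 0 (u = -1*0 = 0)
c(L(5), -219) + u = 1 + 0 = 1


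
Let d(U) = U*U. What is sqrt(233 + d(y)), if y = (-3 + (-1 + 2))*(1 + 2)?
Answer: sqrt(269) ≈ 16.401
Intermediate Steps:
y = -6 (y = (-3 + 1)*3 = -2*3 = -6)
d(U) = U**2
sqrt(233 + d(y)) = sqrt(233 + (-6)**2) = sqrt(233 + 36) = sqrt(269)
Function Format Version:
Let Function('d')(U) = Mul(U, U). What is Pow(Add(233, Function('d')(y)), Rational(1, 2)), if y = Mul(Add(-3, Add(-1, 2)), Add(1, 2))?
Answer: Pow(269, Rational(1, 2)) ≈ 16.401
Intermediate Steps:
y = -6 (y = Mul(Add(-3, 1), 3) = Mul(-2, 3) = -6)
Function('d')(U) = Pow(U, 2)
Pow(Add(233, Function('d')(y)), Rational(1, 2)) = Pow(Add(233, Pow(-6, 2)), Rational(1, 2)) = Pow(Add(233, 36), Rational(1, 2)) = Pow(269, Rational(1, 2))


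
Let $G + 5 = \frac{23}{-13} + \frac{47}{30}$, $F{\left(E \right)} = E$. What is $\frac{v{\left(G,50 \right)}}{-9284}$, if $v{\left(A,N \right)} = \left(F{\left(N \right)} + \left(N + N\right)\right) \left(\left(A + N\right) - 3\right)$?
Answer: $- \frac{81505}{120692} \approx -0.67531$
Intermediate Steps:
$G = - \frac{2029}{390}$ ($G = -5 + \left(\frac{23}{-13} + \frac{47}{30}\right) = -5 + \left(23 \left(- \frac{1}{13}\right) + 47 \cdot \frac{1}{30}\right) = -5 + \left(- \frac{23}{13} + \frac{47}{30}\right) = -5 - \frac{79}{390} = - \frac{2029}{390} \approx -5.2026$)
$v{\left(A,N \right)} = 3 N \left(-3 + A + N\right)$ ($v{\left(A,N \right)} = \left(N + \left(N + N\right)\right) \left(\left(A + N\right) - 3\right) = \left(N + 2 N\right) \left(-3 + A + N\right) = 3 N \left(-3 + A + N\right)$)
$\frac{v{\left(G,50 \right)}}{-9284} = \frac{3 \cdot 50 \left(-3 - \frac{2029}{390} + 50\right)}{-9284} = 3 \cdot 50 \cdot \frac{16301}{390} \left(- \frac{1}{9284}\right) = \frac{81505}{13} \left(- \frac{1}{9284}\right) = - \frac{81505}{120692}$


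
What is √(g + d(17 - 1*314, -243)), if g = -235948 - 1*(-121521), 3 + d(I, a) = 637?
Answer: I*√113793 ≈ 337.33*I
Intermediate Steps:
d(I, a) = 634 (d(I, a) = -3 + 637 = 634)
g = -114427 (g = -235948 + 121521 = -114427)
√(g + d(17 - 1*314, -243)) = √(-114427 + 634) = √(-113793) = I*√113793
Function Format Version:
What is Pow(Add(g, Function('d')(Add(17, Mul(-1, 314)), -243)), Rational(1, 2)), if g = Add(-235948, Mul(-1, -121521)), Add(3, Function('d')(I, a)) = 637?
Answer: Mul(I, Pow(113793, Rational(1, 2))) ≈ Mul(337.33, I)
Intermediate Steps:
Function('d')(I, a) = 634 (Function('d')(I, a) = Add(-3, 637) = 634)
g = -114427 (g = Add(-235948, 121521) = -114427)
Pow(Add(g, Function('d')(Add(17, Mul(-1, 314)), -243)), Rational(1, 2)) = Pow(Add(-114427, 634), Rational(1, 2)) = Pow(-113793, Rational(1, 2)) = Mul(I, Pow(113793, Rational(1, 2)))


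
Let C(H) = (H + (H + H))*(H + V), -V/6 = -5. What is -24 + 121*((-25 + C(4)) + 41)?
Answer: 51280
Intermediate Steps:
V = 30 (V = -6*(-5) = 30)
C(H) = 3*H*(30 + H) (C(H) = (H + (H + H))*(H + 30) = (H + 2*H)*(30 + H) = (3*H)*(30 + H) = 3*H*(30 + H))
-24 + 121*((-25 + C(4)) + 41) = -24 + 121*((-25 + 3*4*(30 + 4)) + 41) = -24 + 121*((-25 + 3*4*34) + 41) = -24 + 121*((-25 + 408) + 41) = -24 + 121*(383 + 41) = -24 + 121*424 = -24 + 51304 = 51280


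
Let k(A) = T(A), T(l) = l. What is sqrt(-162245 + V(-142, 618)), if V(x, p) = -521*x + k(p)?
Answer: I*sqrt(87645) ≈ 296.05*I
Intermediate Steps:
k(A) = A
V(x, p) = p - 521*x (V(x, p) = -521*x + p = p - 521*x)
sqrt(-162245 + V(-142, 618)) = sqrt(-162245 + (618 - 521*(-142))) = sqrt(-162245 + (618 + 73982)) = sqrt(-162245 + 74600) = sqrt(-87645) = I*sqrt(87645)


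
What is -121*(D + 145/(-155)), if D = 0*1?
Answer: 3509/31 ≈ 113.19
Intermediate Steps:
D = 0
-121*(D + 145/(-155)) = -121*(0 + 145/(-155)) = -121*(0 + 145*(-1/155)) = -121*(0 - 29/31) = -121*(-29/31) = 3509/31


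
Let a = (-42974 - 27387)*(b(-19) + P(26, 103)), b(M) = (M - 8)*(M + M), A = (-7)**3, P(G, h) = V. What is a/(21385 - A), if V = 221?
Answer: -87740167/21728 ≈ -4038.1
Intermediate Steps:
P(G, h) = 221
A = -343
b(M) = 2*M*(-8 + M) (b(M) = (-8 + M)*(2*M) = 2*M*(-8 + M))
a = -87740167 (a = (-42974 - 27387)*(2*(-19)*(-8 - 19) + 221) = -70361*(2*(-19)*(-27) + 221) = -70361*(1026 + 221) = -70361*1247 = -87740167)
a/(21385 - A) = -87740167/(21385 - 1*(-343)) = -87740167/(21385 + 343) = -87740167/21728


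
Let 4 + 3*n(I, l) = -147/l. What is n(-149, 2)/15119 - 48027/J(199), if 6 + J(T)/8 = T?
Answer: -2178480299/70031208 ≈ -31.107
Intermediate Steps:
n(I, l) = -4/3 - 49/l (n(I, l) = -4/3 + (-147/l)/3 = -4/3 - 49/l)
J(T) = -48 + 8*T
n(-149, 2)/15119 - 48027/J(199) = (-4/3 - 49/2)/15119 - 48027/(-48 + 8*199) = (-4/3 - 49*1/2)*(1/15119) - 48027/(-48 + 1592) = (-4/3 - 49/2)*(1/15119) - 48027/1544 = -155/6*1/15119 - 48027*1/1544 = -155/90714 - 48027/1544 = -2178480299/70031208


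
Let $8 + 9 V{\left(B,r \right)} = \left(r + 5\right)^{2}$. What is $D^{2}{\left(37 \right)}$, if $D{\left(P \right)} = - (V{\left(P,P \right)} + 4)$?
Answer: $\frac{3211264}{81} \approx 39645.0$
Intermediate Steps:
$V{\left(B,r \right)} = - \frac{8}{9} + \frac{\left(5 + r\right)^{2}}{9}$ ($V{\left(B,r \right)} = - \frac{8}{9} + \frac{\left(r + 5\right)^{2}}{9} = - \frac{8}{9} + \frac{\left(5 + r\right)^{2}}{9}$)
$D{\left(P \right)} = - \frac{28}{9} - \frac{\left(5 + P\right)^{2}}{9}$ ($D{\left(P \right)} = - (\left(- \frac{8}{9} + \frac{\left(5 + P\right)^{2}}{9}\right) + 4) = - (\frac{28}{9} + \frac{\left(5 + P\right)^{2}}{9}) = - \frac{28}{9} - \frac{\left(5 + P\right)^{2}}{9}$)
$D^{2}{\left(37 \right)} = \left(- \frac{28}{9} - \frac{\left(5 + 37\right)^{2}}{9}\right)^{2} = \left(- \frac{28}{9} - \frac{42^{2}}{9}\right)^{2} = \left(- \frac{28}{9} - 196\right)^{2} = \left(- \frac{1792}{9}\right)^{2} = \frac{3211264}{81}$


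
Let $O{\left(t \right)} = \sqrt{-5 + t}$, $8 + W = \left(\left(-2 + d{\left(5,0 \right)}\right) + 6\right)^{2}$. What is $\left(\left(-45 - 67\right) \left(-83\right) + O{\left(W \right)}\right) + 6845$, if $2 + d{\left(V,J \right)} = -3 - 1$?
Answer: $16141 + 3 i \approx 16141.0 + 3.0 i$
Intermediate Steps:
$d{\left(V,J \right)} = -6$ ($d{\left(V,J \right)} = -2 - 4 = -6$)
$W = -4$ ($W = -8 + \left(\left(-2 - 6\right) + 6\right)^{2} = -8 + \left(-8 + 6\right)^{2} = -8 + \left(-2\right)^{2} = -8 + 4 = -4$)
$\left(\left(-45 - 67\right) \left(-83\right) + O{\left(W \right)}\right) + 6845 = \left(\left(-45 - 67\right) \left(-83\right) + \sqrt{-5 - 4}\right) + 6845 = \left(\left(-112\right) \left(-83\right) + \sqrt{-9}\right) + 6845 = \left(9296 + 3 i\right) + 6845 = 16141 + 3 i$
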